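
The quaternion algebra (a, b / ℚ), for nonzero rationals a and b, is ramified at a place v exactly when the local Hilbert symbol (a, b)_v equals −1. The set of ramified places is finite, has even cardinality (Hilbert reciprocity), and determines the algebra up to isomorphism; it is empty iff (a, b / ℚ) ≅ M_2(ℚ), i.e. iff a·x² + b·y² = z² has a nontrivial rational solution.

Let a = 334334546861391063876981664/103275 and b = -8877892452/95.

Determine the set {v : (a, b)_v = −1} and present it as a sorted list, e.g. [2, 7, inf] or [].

Mod squares: a ≡ 44574, b ≡ -85215. Check v ∈ {∞, 2, 3, 5, 11, 13, 17, 19, 23}.
v=23: a=23^3·(≡16), b=23^1·(≡20) mod 23; (16|23)=+1, (20|23)=-1; (−1)^{3·1·11}·(+1)^1·(-1)^3 = +1.
v=3: a=3^-5·(≡2), b=3^1·(≡2) mod 3; (2|3)=-1, (2|3)=-1; (−1)^{-5·1·1}·(-1)^1·(-1)^-5 = -1.
v=∞: 44574 > 0 and -85215 < 0  ⇒  (a,b)_∞ = +1.
v=5: a=5^-2·(≡4), b=5^-1·(≡2) mod 5; (4|5)=+1, (2|5)=-1; (−1)^{-2·-1·2}·(+1)^-1·(-1)^-2 = +1.
v=2: v_2(a)=5, v_2(b)=2; units ≡ 7, 1 (mod 8); ε·ε+αω+βω = 1·0+5·0+2·0 ≡ 0  ⇒  (a,b)_2 = +1.
v=19: a=19^3·(≡1), b=19^-1·(≡2) mod 19; (1|19)=+1, (2|19)=-1; (−1)^{3·-1·9}·(+1)^-1·(-1)^3 = +1.
v=13: a=13^6·(≡9), b=13^3·(≡1) mod 13; (9|13)=+1, (1|13)=+1; (−1)^{6·3·6}·(+1)^3·(+1)^6 = +1.
v=17: a=17^-1·(≡4), b=17^0·(≡14) mod 17; (4|17)=+1, (14|17)=-1; (−1)^{-1·0·8}·(+1)^0·(-1)^-1 = -1.
v=11: a=11^10·(≡8), b=11^4·(≡2) mod 11; (8|11)=-1, (2|11)=-1; (−1)^{10·4·5}·(-1)^4·(-1)^10 = +1.
(44574, -85215 / ℚ) ramifies at {3, 17}: a division algebra.

[3, 17]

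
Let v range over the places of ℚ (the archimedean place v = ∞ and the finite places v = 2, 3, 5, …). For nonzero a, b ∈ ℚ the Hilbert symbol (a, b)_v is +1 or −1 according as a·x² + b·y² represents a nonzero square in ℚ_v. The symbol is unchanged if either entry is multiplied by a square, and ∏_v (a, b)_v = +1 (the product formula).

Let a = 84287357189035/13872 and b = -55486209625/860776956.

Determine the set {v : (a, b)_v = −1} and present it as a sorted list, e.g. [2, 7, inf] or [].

(a, b) ≡ (2145, -15015) mod (ℚ^×)²; places V = {2, 3, 5, 7, 11, 13, 17, 29, ∞}.
(a,b)_13: α=3, u≡10; β=-1, v≡5 (mod 13); (10|13)=+1, (5|13)=-1; sign (−1)^0·+1^-1·-1^3 = -1.
(a,b)_11: α=3, u≡8; β=1, v≡2 (mod 11); (8|11)=-1, (2|11)=-1; sign (−1)^1·-1^1·-1^3 = -1.
(a,b)_3: α=-1, u≡1; β=-9, v≡2 (mod 3); (1|3)=+1, (2|3)=-1; sign (−1)^1·+1^-9·-1^-1 = +1.
(a,b)_2: α=-4, β=-2; u≡1, v≡1 (mod 8); ε(u)ε(v)=0·0, αω(v)=-4·0, βω(u)=-2·0; sum ≡ 0  ⇒  +1.
(a,b)_∞: sgn(2145)=+, sgn(-15015)=−, so +1.
(a,b)_7: α=8, u≡6; β=9, v≡1 (mod 7); (6|7)=-1, (1|7)=+1; sign (−1)^0·-1^9·+1^8 = -1.
(a,b)_29: α=0, u≡1; β=-2, v≡24 (mod 29); (1|29)=+1, (24|29)=+1; sign (−1)^0·+1^-2·+1^0 = +1.
(a,b)_5: α=1, u≡1; β=3, v≡3 (mod 5); (1|5)=+1, (3|5)=-1; sign (−1)^0·+1^3·-1^1 = -1.
(a,b)_17: α=-2, u≡5; β=0, v≡2 (mod 17); (5|17)=-1, (2|17)=+1; sign (−1)^0·-1^0·+1^-2 = +1.
Ram(2145, -15015) = {5, 7, 11, 13}; no ℚ_5-point on the conic.

[5, 7, 11, 13]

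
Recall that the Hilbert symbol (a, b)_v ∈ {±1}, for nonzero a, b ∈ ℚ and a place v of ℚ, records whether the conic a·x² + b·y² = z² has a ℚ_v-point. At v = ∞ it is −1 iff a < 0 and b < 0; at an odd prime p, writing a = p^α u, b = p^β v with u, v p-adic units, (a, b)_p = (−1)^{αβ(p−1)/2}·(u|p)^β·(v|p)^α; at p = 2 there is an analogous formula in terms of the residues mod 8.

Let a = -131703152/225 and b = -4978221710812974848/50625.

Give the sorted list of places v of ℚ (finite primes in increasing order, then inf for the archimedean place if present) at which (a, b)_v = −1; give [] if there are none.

Mod squares: a ≡ -8231447, b ≡ -287. Check v ∈ {∞, 2, 3, 5, 7, 23, 29, 41, 43}.
v=41: a=41^1·(≡8), b=41^3·(≡3) mod 41; (8|41)=+1, (3|41)=-1; (−1)^{1·3·20}·(+1)^3·(-1)^1 = -1.
v=2: v_2(a)=4, v_2(b)=8; units ≡ 1, 1 (mod 8); ε·ε+αω+βω = 0·0+4·0+8·0 ≡ 0  ⇒  (a,b)_2 = +1.
v=7: a=7^1·(≡4), b=7^3·(≡2) mod 7; (4|7)=+1, (2|7)=+1; (−1)^{1·3·3}·(+1)^3·(+1)^1 = -1.
v=5: a=5^-2·(≡2), b=5^-4·(≡2) mod 5; (2|5)=-1, (2|5)=-1; (−1)^{-2·-4·2}·(-1)^-4·(-1)^-2 = +1.
v=29: a=29^1·(≡25), b=29^2·(≡19) mod 29; (25|29)=+1, (19|29)=-1; (−1)^{1·2·14}·(+1)^2·(-1)^1 = -1.
v=43: a=43^1·(≡37), b=43^2·(≡31) mod 43; (37|43)=-1, (31|43)=+1; (−1)^{1·2·21}·(-1)^2·(+1)^1 = +1.
v=23: a=23^1·(≡15), b=23^2·(≡9) mod 23; (15|23)=-1, (9|23)=+1; (−1)^{1·2·11}·(-1)^2·(+1)^1 = +1.
v=∞: -8231447 < 0 and -287 < 0  ⇒  (a,b)_∞ = -1.
v=3: a=3^-2·(≡1), b=3^-4·(≡1) mod 3; (1|3)=+1, (1|3)=+1; (−1)^{-2·-4·1}·(+1)^-4·(+1)^-2 = +1.
(-8231447, -287 / ℚ) ramifies at {7, 29, 41, ∞}: a division algebra.

[7, 29, 41, inf]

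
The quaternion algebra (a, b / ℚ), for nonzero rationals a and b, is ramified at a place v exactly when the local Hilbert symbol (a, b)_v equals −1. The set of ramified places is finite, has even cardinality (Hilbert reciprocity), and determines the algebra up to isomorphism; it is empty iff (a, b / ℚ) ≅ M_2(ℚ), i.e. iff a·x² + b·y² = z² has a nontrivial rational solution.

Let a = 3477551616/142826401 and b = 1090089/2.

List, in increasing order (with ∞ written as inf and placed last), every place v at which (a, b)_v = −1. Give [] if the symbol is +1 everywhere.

[2, 13]

Mod squares: a ≡ 154, b ≡ 2002. Check v ∈ {∞, 2, 3, 7, 11, 13, 17, 19, 37}.
v=37: a=37^-2·(≡5), b=37^0·(≡16) mod 37; (5|37)=-1, (16|37)=+1; (−1)^{-2·0·18}·(-1)^0·(+1)^-2 = +1.
v=13: a=13^0·(≡2), b=13^1·(≡8) mod 13; (2|13)=-1, (8|13)=-1; (−1)^{0·1·6}·(-1)^1·(-1)^0 = -1.
v=∞: 154 > 0 and 2002 > 0  ⇒  (a,b)_∞ = +1.
v=7: a=7^1·(≡2), b=7^1·(≡6) mod 7; (2|7)=+1, (6|7)=-1; (−1)^{1·1·3}·(+1)^1·(-1)^1 = +1.
v=17: a=17^-2·(≡15), b=17^0·(≡16) mod 17; (15|17)=+1, (16|17)=+1; (−1)^{-2·0·8}·(+1)^0·(+1)^-2 = +1.
v=11: a=11^3·(≡9), b=11^3·(≡8) mod 11; (9|11)=+1, (8|11)=-1; (−1)^{3·3·5}·(+1)^3·(-1)^3 = +1.
v=2: v_2(a)=9, v_2(b)=-1; units ≡ 5, 1 (mod 8); ε·ε+αω+βω = 0·0+9·0+-1·1 ≡ 1  ⇒  (a,b)_2 = -1.
v=3: a=3^6·(≡1), b=3^2·(≡1) mod 3; (1|3)=+1, (1|3)=+1; (−1)^{6·2·1}·(+1)^2·(+1)^6 = +1.
v=19: a=19^-2·(≡2), b=19^0·(≡1) mod 19; (2|19)=-1, (1|19)=+1; (−1)^{-2·0·9}·(-1)^0·(+1)^-2 = +1.
(154, 2002 / ℚ) ramifies at {2, 13}: a division algebra.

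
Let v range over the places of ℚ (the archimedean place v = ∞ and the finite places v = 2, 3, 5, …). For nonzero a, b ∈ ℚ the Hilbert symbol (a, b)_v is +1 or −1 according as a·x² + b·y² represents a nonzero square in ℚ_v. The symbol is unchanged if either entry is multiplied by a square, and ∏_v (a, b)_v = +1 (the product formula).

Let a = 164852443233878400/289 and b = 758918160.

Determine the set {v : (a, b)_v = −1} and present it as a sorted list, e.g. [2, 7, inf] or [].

[11, 13]

Mod squares: a ≡ 6006, b ≡ 385. Check v ∈ {∞, 2, 3, 5, 7, 11, 13, 17}.
v=17: a=17^-2·(≡11), b=17^0·(≡12) mod 17; (11|17)=-1, (12|17)=-1; (−1)^{-2·0·8}·(-1)^0·(-1)^-2 = +1.
v=2: v_2(a)=7, v_2(b)=4; units ≡ 3, 1 (mod 8); ε·ε+αω+βω = 1·0+7·0+4·1 ≡ 0  ⇒  (a,b)_2 = +1.
v=7: a=7^5·(≡1), b=7^1·(≡5) mod 7; (1|7)=+1, (5|7)=-1; (−1)^{5·1·3}·(+1)^1·(-1)^5 = +1.
v=3: a=3^11·(≡1), b=3^6·(≡1) mod 3; (1|3)=+1, (1|3)=+1; (−1)^{11·6·1}·(+1)^6·(+1)^11 = +1.
v=11: a=11^3·(≡2), b=11^1·(≡10) mod 11; (2|11)=-1, (10|11)=-1; (−1)^{3·1·5}·(-1)^1·(-1)^3 = -1.
v=∞: 6006 > 0 and 385 > 0  ⇒  (a,b)_∞ = +1.
v=13: a=13^1·(≡5), b=13^2·(≡11) mod 13; (5|13)=-1, (11|13)=-1; (−1)^{1·2·6}·(-1)^2·(-1)^1 = -1.
v=5: a=5^2·(≡4), b=5^1·(≡2) mod 5; (4|5)=+1, (2|5)=-1; (−1)^{2·1·2}·(+1)^1·(-1)^2 = +1.
(6006, 385 / ℚ) ramifies at {11, 13}: a division algebra.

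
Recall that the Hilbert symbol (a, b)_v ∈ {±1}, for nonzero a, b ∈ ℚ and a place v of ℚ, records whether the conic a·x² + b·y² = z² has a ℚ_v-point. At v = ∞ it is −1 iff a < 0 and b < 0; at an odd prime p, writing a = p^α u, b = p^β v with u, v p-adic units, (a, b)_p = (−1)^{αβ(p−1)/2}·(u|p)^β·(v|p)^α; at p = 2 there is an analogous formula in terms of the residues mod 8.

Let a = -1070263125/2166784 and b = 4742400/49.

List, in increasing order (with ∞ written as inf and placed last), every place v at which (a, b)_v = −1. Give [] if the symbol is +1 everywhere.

Mod squares: a ≡ -29, b ≡ 741. Check v ∈ {∞, 2, 3, 5, 7, 13, 19, 23, 29}.
v=13: a=13^0·(≡12), b=13^1·(≡2) mod 13; (12|13)=+1, (2|13)=-1; (−1)^{0·1·6}·(+1)^1·(-1)^0 = +1.
v=∞: -29 < 0 and 741 > 0  ⇒  (a,b)_∞ = +1.
v=3: a=3^10·(≡1), b=3^1·(≡1) mod 3; (1|3)=+1, (1|3)=+1; (−1)^{10·1·1}·(+1)^1·(+1)^10 = +1.
v=7: a=7^0·(≡5), b=7^-2·(≡5) mod 7; (5|7)=-1, (5|7)=-1; (−1)^{0·-2·3}·(-1)^-2·(-1)^0 = +1.
v=23: a=23^-2·(≡19), b=23^0·(≡10) mod 23; (19|23)=-1, (10|23)=-1; (−1)^{-2·0·11}·(-1)^0·(-1)^-2 = +1.
v=5: a=5^4·(≡1), b=5^2·(≡4) mod 5; (1|5)=+1, (4|5)=+1; (−1)^{4·2·2}·(+1)^2·(+1)^4 = +1.
v=29: a=29^1·(≡25), b=29^0·(≡16) mod 29; (25|29)=+1, (16|29)=+1; (−1)^{1·0·14}·(+1)^0·(+1)^1 = +1.
v=2: v_2(a)=-12, v_2(b)=8; units ≡ 3, 5 (mod 8); ε·ε+αω+βω = 1·0+-12·1+8·1 ≡ 0  ⇒  (a,b)_2 = +1.
v=19: a=19^0·(≡7), b=19^1·(≡17) mod 19; (7|19)=+1, (17|19)=+1; (−1)^{0·1·9}·(+1)^1·(+1)^0 = +1.
Ram(a, b) = ∅: the form -29·x² + 741·y² − z² is isotropic over every ℚ_v, so by Hasse–Minkowski it is isotropic over ℚ.

[]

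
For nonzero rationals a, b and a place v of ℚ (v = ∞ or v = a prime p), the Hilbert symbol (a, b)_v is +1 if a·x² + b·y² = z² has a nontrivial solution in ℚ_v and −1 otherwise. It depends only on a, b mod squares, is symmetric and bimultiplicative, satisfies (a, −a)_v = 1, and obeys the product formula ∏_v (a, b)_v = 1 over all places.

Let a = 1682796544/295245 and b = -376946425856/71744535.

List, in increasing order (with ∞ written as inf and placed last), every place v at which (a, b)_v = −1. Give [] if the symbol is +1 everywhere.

Mod squares: a ≡ 12155, b ≡ -510510. Check v ∈ {∞, 2, 3, 5, 7, 11, 13, 17}.
v=2: v_2(a)=12, v_2(b)=17; units ≡ 3, 1 (mod 8); ε·ε+αω+βω = 1·0+12·0+17·1 ≡ 1  ⇒  (a,b)_2 = -1.
v=3: a=3^-10·(≡2), b=3^-15·(≡2) mod 3; (2|3)=-1, (2|3)=-1; (−1)^{-10·-15·1}·(-1)^-15·(-1)^-10 = -1.
v=17: a=17^1·(≡4), b=17^1·(≡1) mod 17; (4|17)=+1, (1|17)=+1; (−1)^{1·1·8}·(+1)^1·(+1)^1 = +1.
v=∞: 12155 > 0 and -510510 < 0  ⇒  (a,b)_∞ = +1.
v=13: a=13^3·(≡9), b=13^3·(≡10) mod 13; (9|13)=+1, (10|13)=+1; (−1)^{3·3·6}·(+1)^3·(+1)^3 = +1.
v=11: a=11^1·(≡1), b=11^1·(≡7) mod 11; (1|11)=+1, (7|11)=-1; (−1)^{1·1·5}·(+1)^1·(-1)^1 = +1.
v=5: a=5^-1·(≡1), b=5^-1·(≡2) mod 5; (1|5)=+1, (2|5)=-1; (−1)^{-1·-1·2}·(+1)^-1·(-1)^-1 = -1.
v=7: a=7^0·(≡5), b=7^1·(≡3) mod 7; (5|7)=-1, (3|7)=-1; (−1)^{0·1·3}·(-1)^1·(-1)^0 = -1.
Ram(12155, -510510) = {2, 3, 5, 7}; no ℚ_2-point on the conic.

[2, 3, 5, 7]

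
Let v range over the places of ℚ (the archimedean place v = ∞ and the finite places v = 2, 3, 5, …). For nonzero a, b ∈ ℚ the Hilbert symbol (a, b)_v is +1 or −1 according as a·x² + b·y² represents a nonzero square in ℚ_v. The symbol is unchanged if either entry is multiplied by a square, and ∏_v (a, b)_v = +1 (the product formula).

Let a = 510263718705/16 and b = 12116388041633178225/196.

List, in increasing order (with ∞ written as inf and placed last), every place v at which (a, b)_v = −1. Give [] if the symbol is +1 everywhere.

[19, 29]

Mod squares: a ≡ 1105, b ≡ 21489. Check v ∈ {∞, 2, 3, 5, 7, 13, 17, 19, 29}.
v=2: v_2(a)=-4, v_2(b)=-2; units ≡ 1, 1 (mod 8); ε·ε+αω+βω = 0·0+-4·0+-2·0 ≡ 0  ⇒  (a,b)_2 = +1.
v=19: a=19^2·(≡14), b=19^3·(≡18) mod 19; (14|19)=-1, (18|19)=-1; (−1)^{2·3·9}·(-1)^3·(-1)^2 = -1.
v=17: a=17^1·(≡3), b=17^2·(≡1) mod 17; (3|17)=-1, (1|17)=+1; (−1)^{1·2·8}·(-1)^2·(+1)^1 = +1.
v=3: a=3^2·(≡1), b=3^3·(≡2) mod 3; (1|3)=+1, (2|3)=-1; (−1)^{2·3·1}·(+1)^3·(-1)^2 = +1.
v=29: a=29^2·(≡19), b=29^3·(≡20) mod 29; (19|29)=-1, (20|29)=+1; (−1)^{2·3·14}·(-1)^3·(+1)^2 = -1.
v=5: a=5^1·(≡1), b=5^2·(≡4) mod 5; (1|5)=+1, (4|5)=+1; (−1)^{1·2·2}·(+1)^2·(+1)^1 = +1.
v=∞: 1105 > 0 and 21489 > 0  ⇒  (a,b)_∞ = +1.
v=13: a=13^3·(≡5), b=13^5·(≡2) mod 13; (5|13)=-1, (2|13)=-1; (−1)^{3·5·6}·(-1)^5·(-1)^3 = +1.
v=7: a=7^0·(≡3), b=7^-2·(≡5) mod 7; (3|7)=-1, (5|7)=-1; (−1)^{0·-2·3}·(-1)^-2·(-1)^0 = +1.
|Ram(1105, 21489)| = 2, even; anisotropic at {19, 29}.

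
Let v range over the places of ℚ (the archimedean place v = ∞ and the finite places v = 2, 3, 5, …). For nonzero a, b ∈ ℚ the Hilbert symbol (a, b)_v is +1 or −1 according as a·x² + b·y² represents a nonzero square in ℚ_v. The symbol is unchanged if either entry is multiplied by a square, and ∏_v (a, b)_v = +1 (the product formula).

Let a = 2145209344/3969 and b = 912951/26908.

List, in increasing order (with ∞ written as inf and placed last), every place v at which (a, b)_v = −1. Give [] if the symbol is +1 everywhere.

(a, b) ≡ (2491, 273) mod (ℚ^×)²; places V = {2, 3, 7, 13, 17, 29, 31, 47, 53, ∞}.
(a,b)_∞: sgn(2491)=+, sgn(273)=+, so +1.
(a,b)_47: α=1, u≡21; β=0, v≡46 (mod 47); (21|47)=+1, (46|47)=-1; sign (−1)^0·+1^0·-1^1 = -1.
(a,b)_17: α=0, u≡2; β=2, v≡1 (mod 17); (2|17)=+1, (1|17)=+1; sign (−1)^0·+1^2·+1^0 = +1.
(a,b)_13: α=0, u≡11; β=1, v≡6 (mod 13); (11|13)=-1, (6|13)=-1; sign (−1)^0·-1^1·-1^0 = -1.
(a,b)_53: α=1, u≡40; β=0, v≡5 (mod 53); (40|53)=+1, (5|53)=-1; sign (−1)^0·+1^0·-1^1 = -1.
(a,b)_31: α=0, u≡13; β=-2, v≡10 (mod 31); (13|31)=-1, (10|31)=+1; sign (−1)^0·-1^-2·+1^0 = +1.
(a,b)_2: α=10, β=-2; u≡3, v≡1 (mod 8); ε(u)ε(v)=1·0, αω(v)=10·0, βω(u)=-2·1; sum ≡ 0  ⇒  +1.
(a,b)_3: α=-4, u≡1; β=5, v≡1 (mod 3); (1|3)=+1, (1|3)=+1; sign (−1)^0·+1^5·+1^-4 = +1.
(a,b)_29: α=2, u≡14; β=0, v≡14 (mod 29); (14|29)=-1, (14|29)=-1; sign (−1)^0·-1^0·-1^2 = +1.
(a,b)_7: α=-2, u≡3; β=-1, v≡4 (mod 7); (3|7)=-1, (4|7)=+1; sign (−1)^0·-1^-1·+1^-2 = -1.
Ram(2491, 273) = {7, 13, 47, 53}; no ℚ_7-point on the conic.

[7, 13, 47, 53]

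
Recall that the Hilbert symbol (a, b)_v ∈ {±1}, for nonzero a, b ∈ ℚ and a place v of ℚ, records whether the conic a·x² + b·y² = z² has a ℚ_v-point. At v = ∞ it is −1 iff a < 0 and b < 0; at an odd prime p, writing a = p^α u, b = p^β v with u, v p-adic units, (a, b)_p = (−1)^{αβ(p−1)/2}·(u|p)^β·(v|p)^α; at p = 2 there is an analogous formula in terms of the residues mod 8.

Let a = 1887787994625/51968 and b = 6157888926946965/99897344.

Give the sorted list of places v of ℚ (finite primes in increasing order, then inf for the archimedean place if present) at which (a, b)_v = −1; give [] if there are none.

[3, 5, 7, 17, 19, 41]

Mod squares: a ≡ 524224155, b ≡ 8265. Check v ∈ {∞, 2, 3, 5, 7, 13, 17, 19, 29, 41}.
v=17: a=17^1·(≡5), b=17^2·(≡5) mod 17; (5|17)=-1, (5|17)=-1; (−1)^{1·2·8}·(-1)^2·(-1)^1 = -1.
v=13: a=13^1·(≡12), b=13^2·(≡10) mod 13; (12|13)=+1, (10|13)=+1; (−1)^{1·2·6}·(+1)^2·(+1)^1 = +1.
v=2: v_2(a)=-8, v_2(b)=-12; units ≡ 3, 1 (mod 8); ε·ε+αω+βω = 1·0+-8·0+-12·1 ≡ 0  ⇒  (a,b)_2 = +1.
v=29: a=29^-1·(≡16), b=29^-3·(≡20) mod 29; (16|29)=+1, (20|29)=+1; (−1)^{-1·-3·14}·(+1)^-3·(+1)^-1 = +1.
v=∞: 524224155 > 0 and 8265 > 0  ⇒  (a,b)_∞ = +1.
v=19: a=19^3·(≡4), b=19^3·(≡17) mod 19; (4|19)=+1, (17|19)=+1; (−1)^{3·3·9}·(+1)^3·(+1)^3 = -1.
v=5: a=5^3·(≡4), b=5^1·(≡2) mod 5; (4|5)=+1, (2|5)=-1; (−1)^{3·1·2}·(+1)^1·(-1)^3 = -1.
v=41: a=41^1·(≡33), b=41^2·(≡22) mod 41; (33|41)=+1, (22|41)=-1; (−1)^{1·2·20}·(+1)^2·(-1)^1 = -1.
v=7: a=7^-1·(≡2), b=7^0·(≡5) mod 7; (2|7)=+1, (5|7)=-1; (−1)^{-1·0·3}·(+1)^0·(-1)^-1 = -1.
v=3: a=3^5·(≡1), b=3^7·(≡1) mod 3; (1|3)=+1, (1|3)=+1; (−1)^{5·7·1}·(+1)^7·(+1)^5 = -1.
|Ram(524224155, 8265)| = 6, even; anisotropic at {3, 5, 7, 17, 19, 41}.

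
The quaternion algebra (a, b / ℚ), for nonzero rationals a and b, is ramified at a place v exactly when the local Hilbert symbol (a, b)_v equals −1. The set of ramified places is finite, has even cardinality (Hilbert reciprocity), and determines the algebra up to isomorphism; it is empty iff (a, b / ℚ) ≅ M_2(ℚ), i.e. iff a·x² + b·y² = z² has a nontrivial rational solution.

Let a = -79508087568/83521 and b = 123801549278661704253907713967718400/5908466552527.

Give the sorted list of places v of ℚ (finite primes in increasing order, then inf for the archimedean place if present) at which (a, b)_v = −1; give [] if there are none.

(a, b) ≡ (-15457, 4663113) mod (ℚ^×)²; places V = {2, 3, 5, 7, 11, 13, 17, 19, 29, 31, 41, ∞}.
(a,b)_11: α=0, u≡4; β=-2, v≡1 (mod 11); (4|11)=+1, (1|11)=+1; sign (−1)^0·+1^-2·+1^0 = +1.
(a,b)_7: α=2, u≡6; β=-1, v≡1 (mod 7); (6|7)=-1, (1|7)=+1; sign (−1)^0·-1^-1·+1^2 = -1.
(a,b)_5: α=0, u≡2; β=2, v≡3 (mod 5); (2|5)=-1, (3|5)=-1; sign (−1)^0·-1^2·-1^0 = +1.
(a,b)_2: α=4, β=16; u≡7, v≡1 (mod 8); ε(u)ε(v)=1·0, αω(v)=4·0, βω(u)=16·0; sum ≡ 0  ⇒  +1.
(a,b)_13: α=1, u≡2; β=3, v≡8 (mod 13); (2|13)=-1, (8|13)=-1; sign (−1)^0·-1^3·-1^1 = +1.
(a,b)_∞: sgn(-15457)=−, sgn(4663113)=+, so +1.
(a,b)_41: α=1, u≡31; β=4, v≡15 (mod 41); (31|41)=+1, (15|41)=-1; sign (−1)^0·+1^4·-1^1 = -1.
(a,b)_3: α=8, u≡2; β=25, v≡2 (mod 3); (2|3)=-1, (2|3)=-1; sign (−1)^0·-1^25·-1^8 = -1.
(a,b)_17: α=-4, u≡8; β=-8, v≡1 (mod 17); (8|17)=+1, (1|17)=+1; sign (−1)^0·+1^-8·+1^-4 = +1.
(a,b)_19: α=0, u≡5; β=1, v≡1 (mod 19); (5|19)=+1, (1|19)=+1; sign (−1)^0·+1^1·+1^0 = +1.
(a,b)_31: α=0, u≡3; β=1, v≡12 (mod 31); (3|31)=-1, (12|31)=-1; sign (−1)^0·-1^1·-1^0 = -1.
(a,b)_29: α=1, u≡10; β=3, v≡26 (mod 29); (10|29)=-1, (26|29)=-1; sign (−1)^0·-1^3·-1^1 = +1.
Ram(-15457, 4663113) = {3, 7, 31, 41}; no ℚ_3-point on the conic.

[3, 7, 31, 41]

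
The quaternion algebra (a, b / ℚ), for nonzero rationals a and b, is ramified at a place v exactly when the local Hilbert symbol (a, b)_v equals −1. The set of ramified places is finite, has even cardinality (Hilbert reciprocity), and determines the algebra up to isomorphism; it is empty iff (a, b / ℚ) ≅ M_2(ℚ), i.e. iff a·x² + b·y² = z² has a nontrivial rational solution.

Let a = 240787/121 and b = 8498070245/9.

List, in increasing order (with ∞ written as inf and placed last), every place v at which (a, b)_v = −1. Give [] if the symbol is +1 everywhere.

Mod squares: a ≡ 667, b ≡ 327845. Check v ∈ {∞, 2, 3, 5, 7, 11, 17, 19, 23, 29}.
v=∞: 667 > 0 and 327845 > 0  ⇒  (a,b)_∞ = +1.
v=29: a=29^1·(≡25), b=29^1·(≡6) mod 29; (25|29)=+1, (6|29)=+1; (−1)^{1·1·14}·(+1)^1·(+1)^1 = +1.
v=7: a=7^0·(≡4), b=7^3·(≡3) mod 7; (4|7)=+1, (3|7)=-1; (−1)^{0·3·3}·(+1)^3·(-1)^0 = +1.
v=5: a=5^0·(≡2), b=5^1·(≡1) mod 5; (2|5)=-1, (1|5)=+1; (−1)^{0·1·2}·(-1)^1·(+1)^0 = -1.
v=17: a=17^0·(≡8), b=17^1·(≡12) mod 17; (8|17)=+1, (12|17)=-1; (−1)^{0·1·8}·(+1)^1·(-1)^0 = +1.
v=3: a=3^0·(≡1), b=3^-2·(≡2) mod 3; (1|3)=+1, (2|3)=-1; (−1)^{0·-2·1}·(+1)^-2·(-1)^0 = +1.
v=2: v_2(a)=0, v_2(b)=0; units ≡ 3, 5 (mod 8); ε·ε+αω+βω = 1·0+0·1+0·1 ≡ 0  ⇒  (a,b)_2 = +1.
v=11: a=11^-2·(≡8), b=11^0·(≡3) mod 11; (8|11)=-1, (3|11)=+1; (−1)^{-2·0·5}·(-1)^0·(+1)^-2 = +1.
v=19: a=19^2·(≡3), b=19^1·(≡8) mod 19; (3|19)=-1, (8|19)=-1; (−1)^{2·1·9}·(-1)^1·(-1)^2 = -1.
v=23: a=23^1·(≡16), b=23^2·(≡1) mod 23; (16|23)=+1, (1|23)=+1; (−1)^{1·2·11}·(+1)^2·(+1)^1 = +1.
(667, 327845 / ℚ) ramifies at {5, 19}: a division algebra.

[5, 19]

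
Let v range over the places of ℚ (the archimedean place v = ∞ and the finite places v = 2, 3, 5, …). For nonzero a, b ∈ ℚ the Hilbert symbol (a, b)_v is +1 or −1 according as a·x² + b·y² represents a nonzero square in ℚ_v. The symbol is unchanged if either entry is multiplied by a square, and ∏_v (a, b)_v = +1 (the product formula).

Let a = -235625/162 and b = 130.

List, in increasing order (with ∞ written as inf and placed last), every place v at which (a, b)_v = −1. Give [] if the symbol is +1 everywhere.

[13, 29]

(a, b) ≡ (-754, 130) mod (ℚ^×)²; places V = {2, 3, 5, 13, 29, ∞}.
(a,b)_∞: sgn(-754)=−, sgn(130)=+, so +1.
(a,b)_5: α=4, u≡4; β=1, v≡1 (mod 5); (4|5)=+1, (1|5)=+1; sign (−1)^0·+1^1·+1^4 = +1.
(a,b)_13: α=1, u≡6; β=1, v≡10 (mod 13); (6|13)=-1, (10|13)=+1; sign (−1)^0·-1^1·+1^1 = -1.
(a,b)_2: α=-1, β=1; u≡7, v≡1 (mod 8); ε(u)ε(v)=1·0, αω(v)=-1·0, βω(u)=1·0; sum ≡ 0  ⇒  +1.
(a,b)_29: α=1, u≡27; β=0, v≡14 (mod 29); (27|29)=-1, (14|29)=-1; sign (−1)^0·-1^0·-1^1 = -1.
(a,b)_3: α=-4, u≡2; β=0, v≡1 (mod 3); (2|3)=-1, (1|3)=+1; sign (−1)^0·-1^0·+1^-4 = +1.
(-754, 130 / ℚ) ramifies at {13, 29}: a division algebra.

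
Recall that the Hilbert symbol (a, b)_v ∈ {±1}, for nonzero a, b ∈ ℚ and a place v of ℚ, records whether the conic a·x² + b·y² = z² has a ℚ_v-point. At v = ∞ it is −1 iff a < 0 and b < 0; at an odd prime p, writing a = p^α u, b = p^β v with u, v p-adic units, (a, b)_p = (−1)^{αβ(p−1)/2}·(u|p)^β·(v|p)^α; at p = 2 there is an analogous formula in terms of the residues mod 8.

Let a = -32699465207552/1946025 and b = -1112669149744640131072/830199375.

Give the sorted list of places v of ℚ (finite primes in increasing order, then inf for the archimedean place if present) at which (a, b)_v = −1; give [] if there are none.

Mod squares: a ≡ -143, b ≡ -682. Check v ∈ {∞, 2, 3, 5, 11, 13, 19, 23, 31}.
v=11: a=11^5·(≡1), b=11^7·(≡3) mod 11; (1|11)=+1, (3|11)=+1; (−1)^{5·7·5}·(+1)^7·(+1)^5 = -1.
v=31: a=31^-2·(≡12), b=31^-1·(≡14) mod 31; (12|31)=-1, (14|31)=+1; (−1)^{-2·-1·15}·(-1)^-1·(+1)^-2 = -1.
v=∞: -143 < 0 and -682 < 0  ⇒  (a,b)_∞ = -1.
v=13: a=13^3·(≡11), b=13^6·(≡7) mod 13; (11|13)=-1, (7|13)=-1; (−1)^{3·6·6}·(-1)^6·(-1)^3 = -1.
v=2: v_2(a)=8, v_2(b)=15; units ≡ 1, 3 (mod 8); ε·ε+αω+βω = 0·1+8·1+15·0 ≡ 0  ⇒  (a,b)_2 = +1.
v=5: a=5^-2·(≡3), b=5^-4·(≡2) mod 5; (3|5)=-1, (2|5)=-1; (−1)^{-2·-4·2}·(-1)^-4·(-1)^-2 = +1.
v=19: a=19^2·(≡6), b=19^2·(≡8) mod 19; (6|19)=+1, (8|19)=-1; (−1)^{2·2·9}·(+1)^2·(-1)^2 = +1.
v=23: a=23^0·(≡1), b=23^-2·(≡18) mod 23; (1|23)=+1, (18|23)=+1; (−1)^{0·-2·11}·(+1)^-2·(+1)^0 = +1.
v=3: a=3^-4·(≡1), b=3^-4·(≡2) mod 3; (1|3)=+1, (2|3)=-1; (−1)^{-4·-4·1}·(+1)^-4·(-1)^-4 = +1.
(-143, -682 / ℚ) ramifies at {11, 13, 31, ∞}: a division algebra.

[11, 13, 31, inf]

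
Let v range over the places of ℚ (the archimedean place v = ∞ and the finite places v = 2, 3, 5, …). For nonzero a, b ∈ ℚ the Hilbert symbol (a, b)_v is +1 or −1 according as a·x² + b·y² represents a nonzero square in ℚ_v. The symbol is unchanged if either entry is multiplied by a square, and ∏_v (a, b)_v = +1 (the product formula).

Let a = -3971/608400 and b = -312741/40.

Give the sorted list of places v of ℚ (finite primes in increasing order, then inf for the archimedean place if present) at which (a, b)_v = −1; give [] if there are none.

[2, 11, 13, inf]

(a, b) ≡ (-11, -4290) mod (ℚ^×)²; places V = {2, 3, 5, 11, 13, 19, ∞}.
(a,b)_5: α=-2, u≡4; β=-1, v≡3 (mod 5); (4|5)=+1, (3|5)=-1; sign (−1)^0·+1^-1·-1^-2 = +1.
(a,b)_∞: sgn(-11)=−, sgn(-4290)=−, so -1.
(a,b)_19: α=2, u≡8; β=0, v≡9 (mod 19); (8|19)=-1, (9|19)=+1; sign (−1)^0·-1^0·+1^2 = +1.
(a,b)_11: α=1, u≡2; β=1, v≡10 (mod 11); (2|11)=-1, (10|11)=-1; sign (−1)^1·-1^1·-1^1 = -1.
(a,b)_3: α=-2, u≡1; β=7, v≡1 (mod 3); (1|3)=+1, (1|3)=+1; sign (−1)^0·+1^7·+1^-2 = +1.
(a,b)_2: α=-4, β=-3; u≡5, v≡7 (mod 8); ε(u)ε(v)=0·1, αω(v)=-4·0, βω(u)=-3·1; sum ≡ 1  ⇒  -1.
(a,b)_13: α=-2, u≡6; β=1, v≡6 (mod 13); (6|13)=-1, (6|13)=-1; sign (−1)^0·-1^1·-1^-2 = -1.
(-11, -4290 / ℚ) ramifies at {2, 11, 13, ∞}: a division algebra.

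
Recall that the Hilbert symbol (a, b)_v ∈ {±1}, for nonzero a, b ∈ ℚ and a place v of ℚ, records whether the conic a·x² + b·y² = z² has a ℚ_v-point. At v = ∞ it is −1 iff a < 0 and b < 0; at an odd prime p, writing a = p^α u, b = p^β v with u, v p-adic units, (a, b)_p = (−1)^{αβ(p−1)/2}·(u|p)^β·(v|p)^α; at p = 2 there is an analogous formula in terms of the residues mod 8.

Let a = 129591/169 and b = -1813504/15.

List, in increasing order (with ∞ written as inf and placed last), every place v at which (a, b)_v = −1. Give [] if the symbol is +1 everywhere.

[2, 3, 7, 17]

(a, b) ≡ (119, -26565) mod (ℚ^×)²; places V = {2, 3, 5, 7, 11, 13, 17, 23, ∞}.
(a,b)_23: α=0, u≡4; β=1, v≡12 (mod 23); (4|23)=+1, (12|23)=+1; sign (−1)^0·+1^1·+1^0 = +1.
(a,b)_13: α=-2, u≡7; β=0, v≡11 (mod 13); (7|13)=-1, (11|13)=-1; sign (−1)^0·-1^0·-1^-2 = +1.
(a,b)_17: α=1, u≡10; β=0, v≡6 (mod 17); (10|17)=-1, (6|17)=-1; sign (−1)^0·-1^0·-1^1 = -1.
(a,b)_2: α=0, β=10; u≡7, v≡3 (mod 8); ε(u)ε(v)=1·1, αω(v)=0·1, βω(u)=10·0; sum ≡ 1  ⇒  -1.
(a,b)_3: α=2, u≡2; β=-1, v≡1 (mod 3); (2|3)=-1, (1|3)=+1; sign (−1)^0·-1^-1·+1^2 = -1.
(a,b)_5: α=0, u≡4; β=-1, v≡2 (mod 5); (4|5)=+1, (2|5)=-1; sign (−1)^0·+1^-1·-1^0 = +1.
(a,b)_7: α=1, u≡5; β=1, v≡5 (mod 7); (5|7)=-1, (5|7)=-1; sign (−1)^1·-1^1·-1^1 = -1.
(a,b)_11: α=2, u≡1; β=1, v≡1 (mod 11); (1|11)=+1, (1|11)=+1; sign (−1)^0·+1^1·+1^2 = +1.
(a,b)_∞: sgn(119)=+, sgn(-26565)=−, so +1.
|Ram(119, -26565)| = 4, even; anisotropic at {2, 3, 7, 17}.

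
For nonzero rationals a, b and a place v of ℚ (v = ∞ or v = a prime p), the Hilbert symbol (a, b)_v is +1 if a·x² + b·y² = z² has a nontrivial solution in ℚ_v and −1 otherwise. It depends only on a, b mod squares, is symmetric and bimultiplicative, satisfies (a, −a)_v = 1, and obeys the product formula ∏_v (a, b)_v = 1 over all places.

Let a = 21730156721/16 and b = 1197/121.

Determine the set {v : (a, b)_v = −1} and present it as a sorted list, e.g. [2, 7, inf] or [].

(a, b) ≡ (128580809, 133) mod (ℚ^×)²; places V = {2, 3, 7, 11, 13, 17, 19, 29, 37, 53, ∞}.
(a,b)_37: α=1, u≡31; β=0, v≡5 (mod 37); (31|37)=-1, (5|37)=-1; sign (−1)^0·-1^0·-1^1 = -1.
(a,b)_13: α=2, u≡2; β=0, v≡10 (mod 13); (2|13)=-1, (10|13)=+1; sign (−1)^0·-1^0·+1^2 = +1.
(a,b)_17: α=1, u≡5; β=0, v≡12 (mod 17); (5|17)=-1, (12|17)=-1; sign (−1)^0·-1^0·-1^1 = -1.
(a,b)_∞: sgn(128580809)=+, sgn(133)=+, so +1.
(a,b)_29: α=1, u≡2; β=0, v≡19 (mod 29); (2|29)=-1, (19|29)=-1; sign (−1)^0·-1^0·-1^1 = -1.
(a,b)_53: α=1, u≡26; β=0, v≡48 (mod 53); (26|53)=-1, (48|53)=-1; sign (−1)^0·-1^0·-1^1 = -1.
(a,b)_11: α=0, u≡4; β=-2, v≡9 (mod 11); (4|11)=+1, (9|11)=+1; sign (−1)^0·+1^-2·+1^0 = +1.
(a,b)_7: α=1, u≡4; β=1, v≡5 (mod 7); (4|7)=+1, (5|7)=-1; sign (−1)^1·+1^1·-1^1 = +1.
(a,b)_3: α=0, u≡2; β=2, v≡1 (mod 3); (2|3)=-1, (1|3)=+1; sign (−1)^0·-1^2·+1^0 = +1.
(a,b)_2: α=-4, β=0; u≡1, v≡5 (mod 8); ε(u)ε(v)=0·0, αω(v)=-4·1, βω(u)=0·0; sum ≡ 0  ⇒  +1.
(a,b)_19: α=1, u≡13; β=1, v≡9 (mod 19); (13|19)=-1, (9|19)=+1; sign (−1)^1·-1^1·+1^1 = +1.
|Ram(128580809, 133)| = 4, even; anisotropic at {17, 29, 37, 53}.

[17, 29, 37, 53]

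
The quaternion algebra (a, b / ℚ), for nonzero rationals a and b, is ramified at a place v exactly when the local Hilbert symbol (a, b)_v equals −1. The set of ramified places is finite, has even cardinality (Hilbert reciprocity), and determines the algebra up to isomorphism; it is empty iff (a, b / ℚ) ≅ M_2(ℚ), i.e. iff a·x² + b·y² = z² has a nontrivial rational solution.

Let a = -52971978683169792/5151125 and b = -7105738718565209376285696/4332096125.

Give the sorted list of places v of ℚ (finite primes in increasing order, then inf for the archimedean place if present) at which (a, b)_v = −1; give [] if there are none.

[5, 19, 53, inf]

(a, b) ≡ (-206435, -5) mod (ℚ^×)²; places V = {2, 3, 5, 7, 19, 23, 29, 41, 53, ∞}.
(a,b)_7: α=-2, u≡1; β=-2, v≡1 (mod 7); (1|7)=+1, (1|7)=+1; sign (−1)^0·+1^-2·+1^-2 = +1.
(a,b)_3: α=8, u≡1; β=10, v≡1 (mod 3); (1|3)=+1, (1|3)=+1; sign (−1)^0·+1^10·+1^8 = +1.
(a,b)_∞: sgn(-206435)=−, sgn(-5)=−, so -1.
(a,b)_19: α=3, u≡8; β=6, v≡2 (mod 19); (8|19)=-1, (2|19)=-1; sign (−1)^0·-1^6·-1^3 = -1.
(a,b)_41: α=1, u≡10; β=2, v≡8 (mod 41); (10|41)=+1, (8|41)=+1; sign (−1)^0·+1^2·+1^1 = +1.
(a,b)_53: α=1, u≡39; β=2, v≡18 (mod 53); (39|53)=-1, (18|53)=-1; sign (−1)^0·-1^2·-1^1 = -1.
(a,b)_5: α=-3, u≡2; β=-3, v≡1 (mod 5); (2|5)=-1, (1|5)=+1; sign (−1)^0·-1^-3·+1^-3 = -1.
(a,b)_23: α=2, u≡4; β=2, v≡9 (mod 23); (4|23)=+1, (9|23)=+1; sign (−1)^0·+1^2·+1^2 = +1.
(a,b)_29: α=-2, u≡1; β=-4, v≡20 (mod 29); (1|29)=+1, (20|29)=+1; sign (−1)^0·+1^-4·+1^-2 = +1.
(a,b)_2: α=10, β=10; u≡5, v≡3 (mod 8); ε(u)ε(v)=0·1, αω(v)=10·1, βω(u)=10·1; sum ≡ 0  ⇒  +1.
(-206435, -5 / ℚ) ramifies at {5, 19, 53, ∞}: a division algebra.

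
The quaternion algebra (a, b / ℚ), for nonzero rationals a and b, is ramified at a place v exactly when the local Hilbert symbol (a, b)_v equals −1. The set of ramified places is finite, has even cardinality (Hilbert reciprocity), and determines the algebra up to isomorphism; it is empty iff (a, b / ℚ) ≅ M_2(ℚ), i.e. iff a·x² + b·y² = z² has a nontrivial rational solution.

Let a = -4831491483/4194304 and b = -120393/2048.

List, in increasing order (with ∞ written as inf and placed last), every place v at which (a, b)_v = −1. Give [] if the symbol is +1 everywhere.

[2, inf]

(a, b) ≡ (-3, -546) mod (ℚ^×)²; places V = {2, 3, 7, 13, ∞}.
(a,b)_∞: sgn(-3)=−, sgn(-546)=−, so -1.
(a,b)_7: α=6, u≡1; β=3, v≡5 (mod 7); (1|7)=+1, (5|7)=-1; sign (−1)^0·+1^3·-1^6 = +1.
(a,b)_3: α=5, u≡2; β=3, v≡1 (mod 3); (2|3)=-1, (1|3)=+1; sign (−1)^1·-1^3·+1^5 = +1.
(a,b)_2: α=-22, β=-11; u≡5, v≡7 (mod 8); ε(u)ε(v)=0·1, αω(v)=-22·0, βω(u)=-11·1; sum ≡ 1  ⇒  -1.
(a,b)_13: α=2, u≡10; β=1, v≡3 (mod 13); (10|13)=+1, (3|13)=+1; sign (−1)^0·+1^1·+1^2 = +1.
(-3, -546 / ℚ) ramifies at {2, ∞}: a division algebra.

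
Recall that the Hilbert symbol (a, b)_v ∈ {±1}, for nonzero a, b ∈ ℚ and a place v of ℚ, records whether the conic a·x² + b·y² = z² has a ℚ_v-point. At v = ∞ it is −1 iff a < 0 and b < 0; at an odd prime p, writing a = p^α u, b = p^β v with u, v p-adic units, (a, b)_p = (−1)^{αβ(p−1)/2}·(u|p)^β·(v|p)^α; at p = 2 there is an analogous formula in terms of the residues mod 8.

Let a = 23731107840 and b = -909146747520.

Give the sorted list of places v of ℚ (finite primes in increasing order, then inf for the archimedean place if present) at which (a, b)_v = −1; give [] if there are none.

(a, b) ≡ (110, -330) mod (ℚ^×)²; places V = {2, 3, 5, 11, 17, ∞}.
(a,b)_2: α=11, β=7; u≡7, v≡3 (mod 8); ε(u)ε(v)=1·1, αω(v)=11·1, βω(u)=7·0; sum ≡ 0  ⇒  +1.
(a,b)_3: α=6, u≡2; β=17, v≡1 (mod 3); (2|3)=-1, (1|3)=+1; sign (−1)^0·-1^17·+1^6 = -1.
(a,b)_17: α=2, u≡4; β=0, v≡11 (mod 17); (4|17)=+1, (11|17)=-1; sign (−1)^0·+1^0·-1^2 = +1.
(a,b)_∞: sgn(110)=+, sgn(-330)=−, so +1.
(a,b)_11: α=1, u≡2; β=1, v≡4 (mod 11); (2|11)=-1, (4|11)=+1; sign (−1)^1·-1^1·+1^1 = +1.
(a,b)_5: α=1, u≡3; β=1, v≡1 (mod 5); (3|5)=-1, (1|5)=+1; sign (−1)^0·-1^1·+1^1 = -1.
Ram(110, -330) = {3, 5}; no ℚ_3-point on the conic.

[3, 5]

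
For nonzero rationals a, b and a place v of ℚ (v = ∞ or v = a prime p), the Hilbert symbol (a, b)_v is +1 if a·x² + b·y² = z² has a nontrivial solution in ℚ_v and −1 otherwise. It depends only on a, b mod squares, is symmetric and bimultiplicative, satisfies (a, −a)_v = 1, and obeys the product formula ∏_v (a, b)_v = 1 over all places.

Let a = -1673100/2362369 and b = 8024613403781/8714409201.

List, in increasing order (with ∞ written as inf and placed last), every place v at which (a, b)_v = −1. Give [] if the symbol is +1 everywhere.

[11, 43]

(a, b) ≡ (-11, 989) mod (ℚ^×)²; places V = {2, 3, 5, 11, 13, 23, 29, 37, 41, 43, 53, ∞}.
(a,b)_23: α=0, u≡18; β=1, v≡22 (mod 23); (18|23)=+1, (22|23)=-1; sign (−1)^0·+1^1·-1^0 = +1.
(a,b)_37: α=0, u≡26; β=-2, v≡26 (mod 37); (26|37)=+1, (26|37)=+1; sign (−1)^0·+1^-2·+1^0 = +1.
(a,b)_41: α=0, u≡30; β=2, v≡39 (mod 41); (30|41)=-1, (39|41)=+1; sign (−1)^0·-1^2·+1^0 = +1.
(a,b)_5: α=2, u≡4; β=0, v≡1 (mod 5); (4|5)=+1, (1|5)=+1; sign (−1)^0·+1^0·+1^2 = +1.
(a,b)_13: α=2, u≡5; β=6, v≡1 (mod 13); (5|13)=-1, (1|13)=+1; sign (−1)^0·-1^6·+1^2 = +1.
(a,b)_3: α=2, u≡1; β=-2, v≡2 (mod 3); (1|3)=+1, (2|3)=-1; sign (−1)^0·+1^-2·-1^2 = +1.
(a,b)_29: α=-2, u≡8; β=-4, v≡15 (mod 29); (8|29)=-1, (15|29)=-1; sign (−1)^0·-1^-4·-1^-2 = +1.
(a,b)_∞: sgn(-11)=−, sgn(989)=+, so +1.
(a,b)_53: α=-2, u≡7; β=0, v≡3 (mod 53); (7|53)=+1, (3|53)=-1; sign (−1)^0·+1^0·-1^-2 = +1.
(a,b)_11: α=1, u≡7; β=0, v≡6 (mod 11); (7|11)=-1, (6|11)=-1; sign (−1)^0·-1^0·-1^1 = -1.
(a,b)_2: α=2, β=0; u≡5, v≡5 (mod 8); ε(u)ε(v)=0·0, αω(v)=2·1, βω(u)=0·1; sum ≡ 0  ⇒  +1.
(a,b)_43: α=0, u≡7; β=1, v≡24 (mod 43); (7|43)=-1, (24|43)=+1; sign (−1)^0·-1^1·+1^0 = -1.
|Ram(-11, 989)| = 2, even; anisotropic at {11, 43}.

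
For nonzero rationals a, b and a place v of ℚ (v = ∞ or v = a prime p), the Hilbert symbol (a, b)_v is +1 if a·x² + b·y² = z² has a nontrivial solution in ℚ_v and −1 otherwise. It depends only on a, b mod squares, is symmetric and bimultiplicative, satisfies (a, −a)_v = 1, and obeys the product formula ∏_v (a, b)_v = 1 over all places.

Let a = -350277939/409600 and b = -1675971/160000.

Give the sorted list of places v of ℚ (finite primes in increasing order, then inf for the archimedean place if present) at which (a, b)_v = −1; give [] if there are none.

(a, b) ≡ (-11, -19) mod (ℚ^×)²; places V = {2, 3, 5, 11, 19, ∞}.
(a,b)_2: α=-14, β=-8; u≡5, v≡5 (mod 8); ε(u)ε(v)=0·0, αω(v)=-14·1, βω(u)=-8·1; sum ≡ 0  ⇒  +1.
(a,b)_19: α=2, u≡13; β=1, v≡8 (mod 19); (13|19)=-1, (8|19)=-1; sign (−1)^0·-1^1·-1^2 = -1.
(a,b)_3: α=6, u≡1; β=6, v≡2 (mod 3); (1|3)=+1, (2|3)=-1; sign (−1)^0·+1^6·-1^6 = +1.
(a,b)_∞: sgn(-11)=−, sgn(-19)=−, so -1.
(a,b)_5: α=-2, u≡4; β=-4, v≡4 (mod 5); (4|5)=+1, (4|5)=+1; sign (−1)^0·+1^-4·+1^-2 = +1.
(a,b)_11: α=3, u≡7; β=2, v≡4 (mod 11); (7|11)=-1, (4|11)=+1; sign (−1)^0·-1^2·+1^3 = +1.
Ram(-11, -19) = {19, ∞}; no ℚ_19-point on the conic.

[19, inf]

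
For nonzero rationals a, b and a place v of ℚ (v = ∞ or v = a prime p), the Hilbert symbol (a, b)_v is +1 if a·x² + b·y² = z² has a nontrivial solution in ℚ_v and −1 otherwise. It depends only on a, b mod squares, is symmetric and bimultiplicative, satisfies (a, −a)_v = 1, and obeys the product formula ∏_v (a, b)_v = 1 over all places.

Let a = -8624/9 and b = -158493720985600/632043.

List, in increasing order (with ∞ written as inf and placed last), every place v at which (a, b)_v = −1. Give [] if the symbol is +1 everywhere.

(a, b) ≡ (-11, -9867) mod (ℚ^×)²; places V = {2, 3, 5, 7, 11, 13, 17, 23, ∞}.
(a,b)_13: α=0, u≡11; β=1, v≡6 (mod 13); (11|13)=-1, (6|13)=-1; sign (−1)^0·-1^1·-1^0 = -1.
(a,b)_2: α=4, β=14; u≡5, v≡5 (mod 8); ε(u)ε(v)=0·0, αω(v)=4·1, βω(u)=14·1; sum ≡ 0  ⇒  +1.
(a,b)_7: α=2, u≡3; β=6, v≡5 (mod 7); (3|7)=-1, (5|7)=-1; sign (−1)^0·-1^6·-1^2 = +1.
(a,b)_3: α=-2, u≡1; β=-7, v≡2 (mod 3); (1|3)=+1, (2|3)=-1; sign (−1)^0·+1^-7·-1^-2 = +1.
(a,b)_11: α=1, u≡7; β=1, v≡9 (mod 11); (7|11)=-1, (9|11)=+1; sign (−1)^1·-1^1·+1^1 = +1.
(a,b)_∞: sgn(-11)=−, sgn(-9867)=−, so -1.
(a,b)_5: α=0, u≡4; β=2, v≡2 (mod 5); (4|5)=+1, (2|5)=-1; sign (−1)^0·+1^2·-1^0 = +1.
(a,b)_23: α=0, u≡18; β=1, v≡16 (mod 23); (18|23)=+1, (16|23)=+1; sign (−1)^0·+1^1·+1^0 = +1.
(a,b)_17: α=0, u≡7; β=-2, v≡7 (mod 17); (7|17)=-1, (7|17)=-1; sign (−1)^0·-1^-2·-1^0 = +1.
Ram(-11, -9867) = {13, ∞}; no ℚ_13-point on the conic.

[13, inf]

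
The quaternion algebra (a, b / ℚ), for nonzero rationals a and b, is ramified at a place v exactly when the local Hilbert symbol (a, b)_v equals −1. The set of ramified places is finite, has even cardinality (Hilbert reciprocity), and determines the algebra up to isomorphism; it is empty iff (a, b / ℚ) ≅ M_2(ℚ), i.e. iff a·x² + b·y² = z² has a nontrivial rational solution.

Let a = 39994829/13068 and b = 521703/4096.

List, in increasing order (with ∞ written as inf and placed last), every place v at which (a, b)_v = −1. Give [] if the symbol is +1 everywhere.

(a, b) ≡ (6783, 7) mod (ℚ^×)²; places V = {2, 3, 7, 11, 13, 17, 19, ∞}.
(a,b)_3: α=-3, u≡2; β=2, v≡1 (mod 3); (2|3)=-1, (1|3)=+1; sign (−1)^0·-1^2·+1^-3 = +1.
(a,b)_13: α=0, u≡10; β=2, v≡6 (mod 13); (10|13)=+1, (6|13)=-1; sign (−1)^0·+1^2·-1^0 = +1.
(a,b)_2: α=-2, β=-12; u≡7, v≡7 (mod 8); ε(u)ε(v)=1·1, αω(v)=-2·0, βω(u)=-12·0; sum ≡ 1  ⇒  -1.
(a,b)_11: α=-2, u≡8; β=0, v≡7 (mod 11); (8|11)=-1, (7|11)=-1; sign (−1)^0·-1^0·-1^-2 = +1.
(a,b)_19: α=3, u≡10; β=0, v≡7 (mod 19); (10|19)=-1, (7|19)=+1; sign (−1)^0·-1^0·+1^3 = +1.
(a,b)_7: α=3, u≡3; β=3, v≡2 (mod 7); (3|7)=-1, (2|7)=+1; sign (−1)^1·-1^3·+1^3 = +1.
(a,b)_∞: sgn(6783)=+, sgn(7)=+, so +1.
(a,b)_17: α=1, u≡2; β=0, v≡10 (mod 17); (2|17)=+1, (10|17)=-1; sign (−1)^0·+1^0·-1^1 = -1.
Ram(6783, 7) = {2, 17}; no ℚ_2-point on the conic.

[2, 17]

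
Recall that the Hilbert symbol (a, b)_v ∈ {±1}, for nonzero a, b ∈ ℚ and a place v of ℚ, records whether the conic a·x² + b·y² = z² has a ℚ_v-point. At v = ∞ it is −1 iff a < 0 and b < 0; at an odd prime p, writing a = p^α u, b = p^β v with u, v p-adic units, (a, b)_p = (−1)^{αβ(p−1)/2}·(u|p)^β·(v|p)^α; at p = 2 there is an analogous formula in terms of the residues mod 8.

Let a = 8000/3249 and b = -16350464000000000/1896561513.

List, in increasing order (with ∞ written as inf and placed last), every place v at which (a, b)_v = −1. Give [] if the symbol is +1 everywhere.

Mod squares: a ≡ 5, b ≡ -72930. Check v ∈ {∞, 2, 3, 5, 7, 11, 13, 17, 19}.
v=13: a=13^0·(≡8), b=13^1·(≡2) mod 13; (8|13)=-1, (2|13)=-1; (−1)^{0·1·6}·(-1)^1·(-1)^0 = -1.
v=17: a=17^0·(≡5), b=17^3·(≡6) mod 17; (5|17)=-1, (6|17)=-1; (−1)^{0·3·8}·(-1)^3·(-1)^0 = -1.
v=19: a=19^-2·(≡17), b=19^-4·(≡5) mod 19; (17|19)=+1, (5|19)=+1; (−1)^{-2·-4·9}·(+1)^-4·(+1)^-2 = +1.
v=11: a=11^0·(≡9), b=11^-1·(≡9) mod 11; (9|11)=+1, (9|11)=+1; (−1)^{0·-1·5}·(+1)^-1·(+1)^0 = +1.
v=5: a=5^3·(≡1), b=5^9·(≡4) mod 5; (1|5)=+1, (4|5)=+1; (−1)^{3·9·2}·(+1)^9·(+1)^3 = +1.
v=2: v_2(a)=6, v_2(b)=17; units ≡ 5, 7 (mod 8); ε·ε+αω+βω = 0·1+6·0+17·1 ≡ 1  ⇒  (a,b)_2 = -1.
v=∞: 5 > 0 and -72930 < 0  ⇒  (a,b)_∞ = +1.
v=7: a=7^0·(≡6), b=7^-2·(≡3) mod 7; (6|7)=-1, (3|7)=-1; (−1)^{0·-2·3}·(-1)^-2·(-1)^0 = +1.
v=3: a=3^-2·(≡2), b=3^-3·(≡2) mod 3; (2|3)=-1, (2|3)=-1; (−1)^{-2·-3·1}·(-1)^-3·(-1)^-2 = -1.
(5, -72930 / ℚ) ramifies at {2, 3, 13, 17}: a division algebra.

[2, 3, 13, 17]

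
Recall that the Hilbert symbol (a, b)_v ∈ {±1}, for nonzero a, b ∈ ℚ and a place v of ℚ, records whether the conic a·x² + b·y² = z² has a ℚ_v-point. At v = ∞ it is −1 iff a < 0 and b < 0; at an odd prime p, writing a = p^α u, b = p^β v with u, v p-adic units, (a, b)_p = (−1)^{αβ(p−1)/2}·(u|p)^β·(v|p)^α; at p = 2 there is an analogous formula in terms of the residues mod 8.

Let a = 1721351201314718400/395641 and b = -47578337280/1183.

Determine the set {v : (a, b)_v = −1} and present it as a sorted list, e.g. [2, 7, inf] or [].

[23, 29]

Mod squares: a ≡ 26691, b ≡ -1003835. Check v ∈ {∞, 2, 3, 5, 7, 13, 17, 23, 29, 31, 37, 41, 43}.
v=13: a=13^0·(≡2), b=13^-2·(≡1) mod 13; (2|13)=-1, (1|13)=+1; (−1)^{0·-2·6}·(-1)^-2·(+1)^0 = +1.
v=29: a=29^2·(≡3), b=29^1·(≡11) mod 29; (3|29)=-1, (11|29)=-1; (−1)^{2·1·14}·(-1)^1·(-1)^2 = -1.
v=23: a=23^2·(≡17), b=23^1·(≡9) mod 23; (17|23)=-1, (9|23)=+1; (−1)^{2·1·11}·(-1)^1·(+1)^2 = -1.
v=2: v_2(a)=6, v_2(b)=12; units ≡ 3, 5 (mod 8); ε·ε+αω+βω = 1·0+6·1+12·1 ≡ 0  ⇒  (a,b)_2 = +1.
v=43: a=43^2·(≡38), b=43^1·(≡17) mod 43; (38|43)=+1, (17|43)=+1; (−1)^{2·1·21}·(+1)^1·(+1)^2 = +1.
v=3: a=3^1·(≡2), b=3^4·(≡1) mod 3; (2|3)=-1, (1|3)=+1; (−1)^{1·4·1}·(-1)^4·(+1)^1 = +1.
v=37: a=37^-2·(≡31), b=37^0·(≡21) mod 37; (31|37)=-1, (21|37)=+1; (−1)^{-2·0·18}·(-1)^0·(+1)^-2 = +1.
v=7: a=7^3·(≡3), b=7^-1·(≡2) mod 7; (3|7)=-1, (2|7)=+1; (−1)^{3·-1·3}·(-1)^-1·(+1)^3 = +1.
v=17: a=17^-2·(≡2), b=17^0·(≡13) mod 17; (2|17)=+1, (13|17)=+1; (−1)^{-2·0·8}·(+1)^0·(+1)^-2 = +1.
v=31: a=31^1·(≡21), b=31^0·(≡9) mod 31; (21|31)=-1, (9|31)=+1; (−1)^{1·0·15}·(-1)^0·(+1)^1 = +1.
v=∞: 26691 > 0 and -1003835 < 0  ⇒  (a,b)_∞ = +1.
v=41: a=41^1·(≡10), b=41^0·(≡5) mod 41; (10|41)=+1, (5|41)=+1; (−1)^{1·0·20}·(+1)^0·(+1)^1 = +1.
v=5: a=5^2·(≡1), b=5^1·(≡3) mod 5; (1|5)=+1, (3|5)=-1; (−1)^{2·1·2}·(+1)^1·(-1)^2 = +1.
Ram(26691, -1003835) = {23, 29}; no ℚ_23-point on the conic.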